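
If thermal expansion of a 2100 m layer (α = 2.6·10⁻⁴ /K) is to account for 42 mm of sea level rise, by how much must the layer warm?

0.0769 °C

ΔT = Δh/(αH) = 0.042 / (2.6×10⁻⁴ × 2100) ≈ 0.07692 °C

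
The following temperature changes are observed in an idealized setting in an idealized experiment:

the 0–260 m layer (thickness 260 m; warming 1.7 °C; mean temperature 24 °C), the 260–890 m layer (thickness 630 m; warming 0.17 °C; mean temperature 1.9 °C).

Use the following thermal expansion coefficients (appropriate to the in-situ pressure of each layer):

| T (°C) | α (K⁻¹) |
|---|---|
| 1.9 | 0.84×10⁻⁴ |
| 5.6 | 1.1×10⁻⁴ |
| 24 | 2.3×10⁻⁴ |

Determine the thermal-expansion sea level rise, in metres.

Layer 1 at 24 °C → α = 2.3×10⁻⁴ K⁻¹
Layer 2 at 1.9 °C → α = 0.84×10⁻⁴ K⁻¹
Layer 1: 2.3×10⁻⁴ × 260 × 1.7 = 0.10166 m
Layer 2: 0.84×10⁻⁴ × 630 × 0.17 = 0.0089964 m
Δh = 0.10166 + 0.0089964 = 0.1106564 m

Δh = 0.111 m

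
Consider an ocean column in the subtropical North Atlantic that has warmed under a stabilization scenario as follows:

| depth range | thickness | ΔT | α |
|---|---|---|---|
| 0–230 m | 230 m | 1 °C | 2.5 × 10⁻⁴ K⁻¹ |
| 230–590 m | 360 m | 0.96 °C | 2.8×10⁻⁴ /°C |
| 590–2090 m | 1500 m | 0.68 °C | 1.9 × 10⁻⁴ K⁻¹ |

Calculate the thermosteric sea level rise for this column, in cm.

34.8 cm

Layer 1: 2.5×10⁻⁴ × 1 × 230 = 0.05750 m
230–590 m: 0.96 × 360 × 2.8×10⁻⁴ = 0.096768 m
1500 × 0.68 × 1.9×10⁻⁴ = 0.19380 m
Δh = 0.05750 + 0.096768 + 0.19380 = 0.348068 m ≈ 34.8 cm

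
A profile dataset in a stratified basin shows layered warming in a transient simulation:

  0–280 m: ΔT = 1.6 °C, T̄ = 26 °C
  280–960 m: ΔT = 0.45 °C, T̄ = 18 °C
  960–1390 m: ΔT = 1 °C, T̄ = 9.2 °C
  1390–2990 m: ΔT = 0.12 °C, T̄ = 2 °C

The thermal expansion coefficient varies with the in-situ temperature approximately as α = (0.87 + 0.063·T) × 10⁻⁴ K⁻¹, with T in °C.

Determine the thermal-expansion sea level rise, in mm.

Δh ≈ 255 mm

Layer 1: α = (0.87 + 0.063×26)×10⁻⁴ = 2.508×10⁻⁴ K⁻¹
Layer 2: α = (0.87 + 0.063×18)×10⁻⁴ = 2.004×10⁻⁴ K⁻¹
Layer 3: α = (0.87 + 0.063×9.2)×10⁻⁴ = 1.4496×10⁻⁴ K⁻¹
Layer 4: α = (0.87 + 0.063×2)×10⁻⁴ = 0.996×10⁻⁴ K⁻¹
280 × 2.508×10⁻⁴ × 1.6 = 0.1123584 m
Layer 2: 680 × 2.004×10⁻⁴ × 0.45 = 0.0613224 m
960–1390 m: 1 × 1.4496×10⁻⁴ × 430 = 0.0623328 m
0.996×10⁻⁴ × 0.12 × 1600 = 0.0191232 m
Δh = 0.1123584 + 0.0613224 + 0.0623328 + 0.0191232 = 0.2551368 m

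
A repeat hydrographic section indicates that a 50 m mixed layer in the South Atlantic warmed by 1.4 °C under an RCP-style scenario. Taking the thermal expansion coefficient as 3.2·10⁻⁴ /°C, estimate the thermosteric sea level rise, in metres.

about 0.0224 m

Δh = αΔT·H = 3.2×10⁻⁴ × 1.4 × 50 = 0.02240 m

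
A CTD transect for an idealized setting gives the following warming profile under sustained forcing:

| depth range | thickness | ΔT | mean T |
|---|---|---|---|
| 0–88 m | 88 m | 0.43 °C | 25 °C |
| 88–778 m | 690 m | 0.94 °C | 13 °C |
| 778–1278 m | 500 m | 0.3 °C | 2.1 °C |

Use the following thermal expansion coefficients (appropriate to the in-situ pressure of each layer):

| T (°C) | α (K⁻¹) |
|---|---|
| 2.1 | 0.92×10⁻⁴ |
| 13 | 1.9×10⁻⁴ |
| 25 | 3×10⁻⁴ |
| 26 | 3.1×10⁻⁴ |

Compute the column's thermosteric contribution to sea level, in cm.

14.8 cm

Layer 1 at 25 °C → α = 3×10⁻⁴ K⁻¹
Layer 2 at 13 °C → α = 1.9×10⁻⁴ K⁻¹
Layer 3 at 2.1 °C → α = 0.92×10⁻⁴ K⁻¹
Layer 1: 88 × 0.43 × 3×10⁻⁴ = 0.011352 m
0.94 × 690 × 1.9×10⁻⁴ = 0.123234 m
778–1278 m: 0.3 × 500 × 0.92×10⁻⁴ = 0.01380 m
Δh = 0.011352 + 0.123234 + 0.01380 = 0.148386 m ≈ 14.8 cm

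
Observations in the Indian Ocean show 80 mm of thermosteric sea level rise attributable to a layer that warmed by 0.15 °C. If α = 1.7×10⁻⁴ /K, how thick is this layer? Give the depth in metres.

H = Δh/(αΔT) = 0.08 / (1.7×10⁻⁴ × 0.15) ≈ 3137 m

H ≈ 3100 m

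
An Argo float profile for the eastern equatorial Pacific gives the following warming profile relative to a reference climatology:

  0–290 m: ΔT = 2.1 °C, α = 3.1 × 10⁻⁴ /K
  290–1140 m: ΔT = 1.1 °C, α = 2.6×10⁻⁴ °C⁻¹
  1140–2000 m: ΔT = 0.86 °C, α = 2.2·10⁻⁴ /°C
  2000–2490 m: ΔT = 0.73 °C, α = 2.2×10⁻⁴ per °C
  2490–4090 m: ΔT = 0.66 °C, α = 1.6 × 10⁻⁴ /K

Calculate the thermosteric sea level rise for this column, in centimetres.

about 84.2 cm

Layer 1: 290 × 2.1 × 3.1×10⁻⁴ = 0.18879 m
1.1 × 850 × 2.6×10⁻⁴ = 0.24310 m
1140–2000 m: 2.2×10⁻⁴ × 860 × 0.86 = 0.162712 m
2.2×10⁻⁴ × 490 × 0.73 = 0.078694 m
Layer 5: 1600 × 0.66 × 1.6×10⁻⁴ = 0.16896 m
Δh = 0.18879 + 0.24310 + 0.162712 + 0.078694 + 0.16896 = 0.842256 m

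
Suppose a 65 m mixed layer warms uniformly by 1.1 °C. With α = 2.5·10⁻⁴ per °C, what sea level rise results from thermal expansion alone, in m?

Δh ≈ 0.018 m

Δh = αΔT·H = 2.5×10⁻⁴ × 1.1 × 65 = 0.017875 m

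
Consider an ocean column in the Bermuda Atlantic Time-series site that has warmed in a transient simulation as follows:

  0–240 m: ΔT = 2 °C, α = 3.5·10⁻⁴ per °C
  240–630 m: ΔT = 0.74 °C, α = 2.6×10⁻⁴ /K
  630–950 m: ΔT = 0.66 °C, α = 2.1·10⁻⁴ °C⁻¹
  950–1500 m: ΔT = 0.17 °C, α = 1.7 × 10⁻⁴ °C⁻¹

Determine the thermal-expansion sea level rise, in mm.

Δh = 300 mm

Layer 1: 3.5×10⁻⁴ × 240 × 2 = 0.16800 m
240–630 m: 390 × 0.74 × 2.6×10⁻⁴ = 0.075036 m
0.66 × 2.1×10⁻⁴ × 320 = 0.044352 m
950–1500 m: 550 × 0.17 × 1.7×10⁻⁴ = 0.015895 m
Δh = 0.16800 + 0.075036 + 0.044352 + 0.015895 = 0.303283 m ≈ 300 mm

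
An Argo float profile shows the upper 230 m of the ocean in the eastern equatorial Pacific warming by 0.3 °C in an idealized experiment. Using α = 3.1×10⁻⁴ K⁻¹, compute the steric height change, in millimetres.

Δh ≈ 21.4 mm

Δh = αΔT·H = 3.1×10⁻⁴ × 0.3 × 230 = 0.02139 m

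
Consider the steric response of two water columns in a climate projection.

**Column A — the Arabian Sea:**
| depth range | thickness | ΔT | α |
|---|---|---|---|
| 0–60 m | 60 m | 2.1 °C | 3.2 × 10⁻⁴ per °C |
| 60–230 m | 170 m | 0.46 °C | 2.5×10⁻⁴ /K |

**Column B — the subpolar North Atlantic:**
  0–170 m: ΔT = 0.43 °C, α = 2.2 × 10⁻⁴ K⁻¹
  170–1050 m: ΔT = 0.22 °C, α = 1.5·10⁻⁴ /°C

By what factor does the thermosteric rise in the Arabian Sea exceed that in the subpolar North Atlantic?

≈ 1.3×

A 0–60 m: 2.1 × 60 × 3.2×10⁻⁴ = 0.04032 m
A 0.46 × 2.5×10⁻⁴ × 170 = 0.01955 m
A total: 0.05987 m
B 2.2×10⁻⁴ × 0.43 × 170 = 0.016082 m
B Layer 2: 0.22 × 1.5×10⁻⁴ × 880 = 0.02904 m
B total: 0.045122 m
Ratio: 0.05987 / 0.045122 ≈ 1.327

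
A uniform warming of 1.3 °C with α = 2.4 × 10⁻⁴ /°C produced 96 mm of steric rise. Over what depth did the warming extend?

about 308 m

H = Δh/(αΔT) = 0.096 / (2.4×10⁻⁴ × 1.3) ≈ 307.7 m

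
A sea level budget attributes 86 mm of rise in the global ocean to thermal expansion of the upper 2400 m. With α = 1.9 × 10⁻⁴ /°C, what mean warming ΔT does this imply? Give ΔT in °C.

0.19 °C

ΔT = Δh/(αH) = 0.086 / (1.9×10⁻⁴ × 2400) ≈ 0.1886 °C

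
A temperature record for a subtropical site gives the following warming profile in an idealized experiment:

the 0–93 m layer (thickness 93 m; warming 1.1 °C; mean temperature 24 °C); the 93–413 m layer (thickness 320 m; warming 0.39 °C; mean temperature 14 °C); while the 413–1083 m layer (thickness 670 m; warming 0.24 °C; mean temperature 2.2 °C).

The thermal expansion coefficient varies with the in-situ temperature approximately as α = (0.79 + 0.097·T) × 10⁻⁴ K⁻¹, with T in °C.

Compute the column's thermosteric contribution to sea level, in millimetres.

Layer 1: α = (0.79 + 0.097×24)×10⁻⁴ = 3.118×10⁻⁴ K⁻¹
Layer 2: α = (0.79 + 0.097×14)×10⁻⁴ = 2.148×10⁻⁴ K⁻¹
Layer 3: α = (0.79 + 0.097×2.2)×10⁻⁴ = 1.0034×10⁻⁴ K⁻¹
0–93 m: 93 × 3.118×10⁻⁴ × 1.1 = 0.03189714 m
93–413 m: 320 × 2.148×10⁻⁴ × 0.39 = 0.02680704 m
413–1083 m: 670 × 0.24 × 1.0034×10⁻⁴ = 0.016134672 m
Δh = 0.03189714 + 0.02680704 + 0.016134672 = 0.074838852 m ≈ 74.8 mm

about 74.8 mm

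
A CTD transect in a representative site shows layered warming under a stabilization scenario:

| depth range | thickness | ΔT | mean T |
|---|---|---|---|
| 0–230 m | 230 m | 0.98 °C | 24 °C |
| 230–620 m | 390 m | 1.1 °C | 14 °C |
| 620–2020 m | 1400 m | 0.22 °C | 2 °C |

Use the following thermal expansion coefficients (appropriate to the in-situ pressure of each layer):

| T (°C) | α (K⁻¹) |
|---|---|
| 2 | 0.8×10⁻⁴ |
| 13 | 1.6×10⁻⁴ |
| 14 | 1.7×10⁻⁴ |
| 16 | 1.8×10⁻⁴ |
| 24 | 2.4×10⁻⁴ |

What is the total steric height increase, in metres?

Layer 1 at 24 °C → α = 2.4×10⁻⁴ K⁻¹
Layer 2 at 14 °C → α = 1.7×10⁻⁴ K⁻¹
Layer 3 at 2 °C → α = 0.8×10⁻⁴ K⁻¹
Layer 1: 230 × 2.4×10⁻⁴ × 0.98 = 0.054096 m
Layer 2: 390 × 1.1 × 1.7×10⁻⁴ = 0.07293 m
Layer 3: 1400 × 0.8×10⁻⁴ × 0.22 = 0.02464 m
Δh = 0.054096 + 0.07293 + 0.02464 = 0.151666 m

0.152 m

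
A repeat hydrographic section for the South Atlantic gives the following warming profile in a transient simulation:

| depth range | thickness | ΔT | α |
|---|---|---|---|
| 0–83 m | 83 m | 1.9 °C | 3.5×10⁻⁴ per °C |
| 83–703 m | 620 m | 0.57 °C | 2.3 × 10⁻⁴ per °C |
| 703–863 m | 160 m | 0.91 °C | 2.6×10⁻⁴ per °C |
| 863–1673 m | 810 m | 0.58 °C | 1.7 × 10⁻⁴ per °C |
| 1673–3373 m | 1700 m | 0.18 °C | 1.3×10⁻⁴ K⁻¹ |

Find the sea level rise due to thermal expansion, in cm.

about 29 cm

0–83 m: 3.5×10⁻⁴ × 83 × 1.9 = 0.055195 m
620 × 2.3×10⁻⁴ × 0.57 = 0.081282 m
703–863 m: 160 × 0.91 × 2.6×10⁻⁴ = 0.037856 m
Layer 4: 1.7×10⁻⁴ × 0.58 × 810 = 0.079866 m
0.18 × 1700 × 1.3×10⁻⁴ = 0.03978 m
Δh = 0.055195 + 0.081282 + 0.037856 + 0.079866 + 0.03978 = 0.293979 m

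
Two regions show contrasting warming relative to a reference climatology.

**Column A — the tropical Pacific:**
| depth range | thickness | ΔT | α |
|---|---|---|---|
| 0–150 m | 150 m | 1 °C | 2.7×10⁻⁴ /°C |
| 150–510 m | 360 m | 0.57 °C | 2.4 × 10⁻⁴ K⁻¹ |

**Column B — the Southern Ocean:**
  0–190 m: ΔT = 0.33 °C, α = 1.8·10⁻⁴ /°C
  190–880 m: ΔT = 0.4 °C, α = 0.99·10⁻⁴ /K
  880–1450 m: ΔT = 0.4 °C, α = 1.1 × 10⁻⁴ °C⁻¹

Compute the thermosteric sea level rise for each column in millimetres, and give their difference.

A 0–150 m: 1 × 2.7×10⁻⁴ × 150 = 0.04050 m
A 2.4×10⁻⁴ × 0.57 × 360 = 0.049248 m
A total: 0.089748 m
B 190 × 1.8×10⁻⁴ × 0.33 = 0.011286 m
B Layer 2: 0.4 × 0.99×10⁻⁴ × 690 = 0.027324 m
B 570 × 1.1×10⁻⁴ × 0.4 = 0.02508 m
B total: 0.06369 m
Difference: 0.089748 − 0.06369 = 0.026058 m

A: 89.7 mm; B: 63.7 mm; difference 26.1 mm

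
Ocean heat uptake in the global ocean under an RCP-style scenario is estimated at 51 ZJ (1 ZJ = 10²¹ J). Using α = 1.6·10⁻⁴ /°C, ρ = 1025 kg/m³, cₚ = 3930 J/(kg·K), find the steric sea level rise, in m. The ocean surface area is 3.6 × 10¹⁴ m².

Per unit area: Q = 51×10²¹ / (3.6×10¹⁴) ≈ 1.417×10⁸ J/m²
Δh = αQ/(ρcₚ) = 1.6×10⁻⁴ × 1.417×10⁸ / (1025 × 3930) ≈ 0.0056283 m

0.0056 m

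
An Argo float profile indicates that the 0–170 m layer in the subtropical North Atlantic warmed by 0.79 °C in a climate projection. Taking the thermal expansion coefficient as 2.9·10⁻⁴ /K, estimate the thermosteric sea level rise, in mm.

Δh = αΔT·H = 2.9×10⁻⁴ × 0.79 × 170 = 0.038947 m

about 39 mm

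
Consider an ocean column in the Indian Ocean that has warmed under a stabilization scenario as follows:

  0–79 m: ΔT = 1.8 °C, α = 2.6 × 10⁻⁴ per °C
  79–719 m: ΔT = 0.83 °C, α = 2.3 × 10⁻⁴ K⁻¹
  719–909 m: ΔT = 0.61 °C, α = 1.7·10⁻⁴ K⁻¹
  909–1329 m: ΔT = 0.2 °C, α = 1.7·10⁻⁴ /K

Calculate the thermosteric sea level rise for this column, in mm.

0–79 m: 1.8 × 2.6×10⁻⁴ × 79 = 0.036972 m
Layer 2: 2.3×10⁻⁴ × 640 × 0.83 = 0.122176 m
Layer 3: 1.7×10⁻⁴ × 0.61 × 190 = 0.019703 m
1.7×10⁻⁴ × 420 × 0.2 = 0.01428 m
Δh = 0.036972 + 0.122176 + 0.019703 + 0.01428 = 0.193131 m

Δh = 193 mm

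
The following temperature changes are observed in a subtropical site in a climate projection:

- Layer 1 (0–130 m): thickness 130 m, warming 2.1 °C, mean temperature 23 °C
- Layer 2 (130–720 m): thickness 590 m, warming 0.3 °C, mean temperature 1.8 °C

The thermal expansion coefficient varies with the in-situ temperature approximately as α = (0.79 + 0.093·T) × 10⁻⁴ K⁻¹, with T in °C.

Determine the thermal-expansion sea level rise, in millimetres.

Δh = 97 mm

Layer 1: α = (0.79 + 0.093×23)×10⁻⁴ = 2.929×10⁻⁴ K⁻¹
Layer 2: α = (0.79 + 0.093×1.8)×10⁻⁴ = 0.9574×10⁻⁴ K⁻¹
Layer 1: 2.1 × 130 × 2.929×10⁻⁴ = 0.0799617 m
590 × 0.3 × 0.9574×10⁻⁴ = 0.01694598 m
Δh = 0.0799617 + 0.01694598 = 0.09690768 m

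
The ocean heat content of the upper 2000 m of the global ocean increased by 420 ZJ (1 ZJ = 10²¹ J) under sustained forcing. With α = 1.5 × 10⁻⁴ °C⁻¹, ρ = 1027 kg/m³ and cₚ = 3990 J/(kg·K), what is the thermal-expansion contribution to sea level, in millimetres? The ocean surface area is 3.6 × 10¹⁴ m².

Per unit area: Q = 420×10²¹ / (3.6×10¹⁴) ≈ 1.167×10⁹ J/m²
Δh = αQ/(ρcₚ) = 1.5×10⁻⁴ × 1.167×10⁹ / (1027 × 3990) ≈ 0.042719 m

42.7 mm of thermosteric rise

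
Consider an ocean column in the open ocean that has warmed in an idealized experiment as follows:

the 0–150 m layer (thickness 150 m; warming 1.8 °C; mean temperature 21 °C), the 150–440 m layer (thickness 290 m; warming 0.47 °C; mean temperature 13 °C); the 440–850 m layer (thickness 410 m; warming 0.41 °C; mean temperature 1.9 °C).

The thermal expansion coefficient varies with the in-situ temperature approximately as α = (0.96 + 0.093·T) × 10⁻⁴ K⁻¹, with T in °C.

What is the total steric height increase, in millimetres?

Layer 1: α = (0.96 + 0.093×21)×10⁻⁴ = 2.913×10⁻⁴ K⁻¹
Layer 2: α = (0.96 + 0.093×13)×10⁻⁴ = 2.169×10⁻⁴ K⁻¹
Layer 3: α = (0.96 + 0.093×1.9)×10⁻⁴ = 1.1367×10⁻⁴ K⁻¹
1.8 × 2.913×10⁻⁴ × 150 = 0.078651 m
150–440 m: 2.169×10⁻⁴ × 290 × 0.47 = 0.02956347 m
440–850 m: 1.1367×10⁻⁴ × 410 × 0.41 = 0.019107927 m
Δh = 0.078651 + 0.02956347 + 0.019107927 = 0.127322397 m

127 mm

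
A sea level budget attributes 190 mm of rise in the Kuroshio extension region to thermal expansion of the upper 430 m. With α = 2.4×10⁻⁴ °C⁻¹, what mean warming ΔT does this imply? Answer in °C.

ΔT = Δh/(αH) = 0.19 / (2.4×10⁻⁴ × 430) ≈ 1.841 °C

about 1.84 °C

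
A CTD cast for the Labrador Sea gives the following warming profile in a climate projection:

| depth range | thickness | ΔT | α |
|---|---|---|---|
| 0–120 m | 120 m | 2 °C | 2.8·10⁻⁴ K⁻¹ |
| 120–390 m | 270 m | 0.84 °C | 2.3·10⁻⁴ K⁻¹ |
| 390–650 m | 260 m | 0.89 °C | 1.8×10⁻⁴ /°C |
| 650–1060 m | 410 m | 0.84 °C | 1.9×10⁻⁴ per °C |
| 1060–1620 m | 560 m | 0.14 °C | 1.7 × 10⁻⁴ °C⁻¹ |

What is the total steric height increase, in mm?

0–120 m: 2.8×10⁻⁴ × 120 × 2 = 0.06720 m
Layer 2: 2.3×10⁻⁴ × 0.84 × 270 = 0.052164 m
Layer 3: 260 × 0.89 × 1.8×10⁻⁴ = 0.041652 m
650–1060 m: 410 × 0.84 × 1.9×10⁻⁴ = 0.065436 m
Layer 5: 1.7×10⁻⁴ × 560 × 0.14 = 0.013328 m
Δh = 0.06720 + 0.052164 + 0.041652 + 0.065436 + 0.013328 = 0.23978 m ≈ 240 mm

240 mm of thermosteric rise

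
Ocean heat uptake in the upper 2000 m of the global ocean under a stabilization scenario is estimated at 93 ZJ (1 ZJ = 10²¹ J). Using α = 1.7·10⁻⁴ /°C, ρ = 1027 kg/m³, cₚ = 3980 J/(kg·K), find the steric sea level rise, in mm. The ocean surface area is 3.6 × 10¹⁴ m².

Per unit area: Q = 93×10²¹ / (3.6×10¹⁴) ≈ 2.583×10⁸ J/m²
Δh = αQ/(ρcₚ) = 1.7×10⁻⁴ × 2.583×10⁸ / (1027 × 3980) ≈ 0.010743 m

10.7 mm of thermosteric rise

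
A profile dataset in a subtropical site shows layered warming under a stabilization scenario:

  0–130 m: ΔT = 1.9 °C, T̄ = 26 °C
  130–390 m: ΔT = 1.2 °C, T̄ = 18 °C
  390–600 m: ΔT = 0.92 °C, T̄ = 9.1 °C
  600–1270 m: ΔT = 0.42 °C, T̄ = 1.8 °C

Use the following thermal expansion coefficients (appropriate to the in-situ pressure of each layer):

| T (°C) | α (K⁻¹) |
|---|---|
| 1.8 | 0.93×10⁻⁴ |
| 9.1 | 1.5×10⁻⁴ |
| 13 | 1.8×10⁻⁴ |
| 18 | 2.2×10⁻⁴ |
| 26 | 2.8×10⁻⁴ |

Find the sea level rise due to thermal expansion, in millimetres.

Δh ≈ 190 mm

Layer 1 at 26 °C → α = 2.8×10⁻⁴ K⁻¹
Layer 2 at 18 °C → α = 2.2×10⁻⁴ K⁻¹
Layer 3 at 9.1 °C → α = 1.5×10⁻⁴ K⁻¹
Layer 4 at 1.8 °C → α = 0.93×10⁻⁴ K⁻¹
Layer 1: 2.8×10⁻⁴ × 130 × 1.9 = 0.06916 m
130–390 m: 2.2×10⁻⁴ × 260 × 1.2 = 0.06864 m
390–600 m: 1.5×10⁻⁴ × 0.92 × 210 = 0.02898 m
670 × 0.42 × 0.93×10⁻⁴ = 0.0261702 m
Δh = 0.06916 + 0.06864 + 0.02898 + 0.0261702 = 0.1929502 m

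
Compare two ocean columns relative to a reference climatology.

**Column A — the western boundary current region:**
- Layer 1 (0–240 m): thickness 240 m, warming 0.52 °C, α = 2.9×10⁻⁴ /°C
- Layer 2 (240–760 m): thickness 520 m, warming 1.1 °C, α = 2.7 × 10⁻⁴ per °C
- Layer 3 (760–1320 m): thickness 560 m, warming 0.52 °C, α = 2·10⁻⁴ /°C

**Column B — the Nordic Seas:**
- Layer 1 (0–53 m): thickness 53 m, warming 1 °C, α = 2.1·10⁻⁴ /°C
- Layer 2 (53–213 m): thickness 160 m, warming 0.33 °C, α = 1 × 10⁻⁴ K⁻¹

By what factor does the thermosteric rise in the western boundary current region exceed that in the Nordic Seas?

15

A Layer 1: 240 × 0.52 × 2.9×10⁻⁴ = 0.036192 m
A 1.1 × 520 × 2.7×10⁻⁴ = 0.15444 m
A 760–1320 m: 2×10⁻⁴ × 560 × 0.52 = 0.05824 m
A total: 0.248872 m
B 0–53 m: 1 × 53 × 2.1×10⁻⁴ = 0.01113 m
B 1×10⁻⁴ × 0.33 × 160 = 0.00528 m
B total: 0.01641 m
Ratio: 0.248872 / 0.01641 ≈ 15.17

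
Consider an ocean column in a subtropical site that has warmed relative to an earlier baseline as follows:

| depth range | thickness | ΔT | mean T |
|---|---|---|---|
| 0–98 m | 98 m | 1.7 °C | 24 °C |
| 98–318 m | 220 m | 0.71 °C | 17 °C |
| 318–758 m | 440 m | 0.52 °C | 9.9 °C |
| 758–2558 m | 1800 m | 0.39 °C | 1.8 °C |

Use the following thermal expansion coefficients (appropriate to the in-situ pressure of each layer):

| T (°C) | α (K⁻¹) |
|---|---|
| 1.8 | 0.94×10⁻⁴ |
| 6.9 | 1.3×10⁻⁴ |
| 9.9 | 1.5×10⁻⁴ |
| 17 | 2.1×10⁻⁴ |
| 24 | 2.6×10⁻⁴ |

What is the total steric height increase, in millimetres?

Layer 1 at 24 °C → α = 2.6×10⁻⁴ K⁻¹
Layer 2 at 17 °C → α = 2.1×10⁻⁴ K⁻¹
Layer 3 at 9.9 °C → α = 1.5×10⁻⁴ K⁻¹
Layer 4 at 1.8 °C → α = 0.94×10⁻⁴ K⁻¹
0–98 m: 2.6×10⁻⁴ × 98 × 1.7 = 0.043316 m
98–318 m: 220 × 2.1×10⁻⁴ × 0.71 = 0.032802 m
0.52 × 1.5×10⁻⁴ × 440 = 0.03432 m
Layer 4: 0.94×10⁻⁴ × 1800 × 0.39 = 0.065988 m
Δh = 0.043316 + 0.032802 + 0.03432 + 0.065988 = 0.176426 m ≈ 176 mm

176 mm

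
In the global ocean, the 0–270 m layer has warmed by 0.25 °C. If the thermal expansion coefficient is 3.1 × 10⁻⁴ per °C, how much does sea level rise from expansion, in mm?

Δh = αΔT·H = 3.1×10⁻⁴ × 0.25 × 270 = 0.020925 m

about 21 mm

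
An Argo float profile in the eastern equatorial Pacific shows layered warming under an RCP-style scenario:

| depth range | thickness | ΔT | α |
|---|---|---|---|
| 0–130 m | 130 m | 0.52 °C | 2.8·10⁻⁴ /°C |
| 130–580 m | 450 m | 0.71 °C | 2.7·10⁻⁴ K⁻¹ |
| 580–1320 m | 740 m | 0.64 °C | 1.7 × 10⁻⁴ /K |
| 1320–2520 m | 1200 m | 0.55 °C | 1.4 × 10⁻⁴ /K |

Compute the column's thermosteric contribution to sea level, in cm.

27.8 cm of thermosteric rise

0–130 m: 2.8×10⁻⁴ × 0.52 × 130 = 0.018928 m
Layer 2: 2.7×10⁻⁴ × 0.71 × 450 = 0.086265 m
580–1320 m: 740 × 0.64 × 1.7×10⁻⁴ = 0.080512 m
0.55 × 1200 × 1.4×10⁻⁴ = 0.09240 m
Δh = 0.018928 + 0.086265 + 0.080512 + 0.09240 = 0.278105 m ≈ 27.8 cm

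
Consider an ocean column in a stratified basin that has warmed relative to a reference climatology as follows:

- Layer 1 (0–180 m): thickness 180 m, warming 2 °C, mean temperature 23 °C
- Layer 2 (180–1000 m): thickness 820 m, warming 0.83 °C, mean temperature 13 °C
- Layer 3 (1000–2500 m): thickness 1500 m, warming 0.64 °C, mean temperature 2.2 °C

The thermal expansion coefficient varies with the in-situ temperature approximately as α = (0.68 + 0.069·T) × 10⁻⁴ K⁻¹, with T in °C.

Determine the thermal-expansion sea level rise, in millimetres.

Layer 1: α = (0.68 + 0.069×23)×10⁻⁴ = 2.267×10⁻⁴ K⁻¹
Layer 2: α = (0.68 + 0.069×13)×10⁻⁴ = 1.577×10⁻⁴ K⁻¹
Layer 3: α = (0.68 + 0.069×2.2)×10⁻⁴ = 0.8318×10⁻⁴ K⁻¹
Layer 1: 2.267×10⁻⁴ × 180 × 2 = 0.081612 m
180–1000 m: 0.83 × 820 × 1.577×10⁻⁴ = 0.10733062 m
1500 × 0.8318×10⁻⁴ × 0.64 = 0.0798528 m
Δh = 0.081612 + 0.10733062 + 0.0798528 = 0.26879542 m ≈ 270 mm

Δh ≈ 270 mm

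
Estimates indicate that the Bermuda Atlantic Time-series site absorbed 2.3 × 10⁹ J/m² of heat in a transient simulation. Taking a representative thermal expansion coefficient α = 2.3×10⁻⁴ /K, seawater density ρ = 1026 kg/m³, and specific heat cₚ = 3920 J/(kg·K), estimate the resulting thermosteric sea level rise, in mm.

Δh = 130 mm

Δh = αQ/(ρcₚ) = 2.3×10⁻⁴ × 2.3×10⁹ / (1026 × 3920) ≈ 0.13153 m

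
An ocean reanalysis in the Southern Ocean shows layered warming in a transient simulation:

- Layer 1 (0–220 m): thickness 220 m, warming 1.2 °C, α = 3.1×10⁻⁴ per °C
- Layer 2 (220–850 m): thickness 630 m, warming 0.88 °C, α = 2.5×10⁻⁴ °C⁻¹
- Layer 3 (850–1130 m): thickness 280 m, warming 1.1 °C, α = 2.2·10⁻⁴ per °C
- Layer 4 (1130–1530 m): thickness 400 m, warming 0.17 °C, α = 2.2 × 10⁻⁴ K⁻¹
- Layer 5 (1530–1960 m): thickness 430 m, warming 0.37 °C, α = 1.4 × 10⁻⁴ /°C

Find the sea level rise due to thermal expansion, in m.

Δh = 0.325 m

1.2 × 3.1×10⁻⁴ × 220 = 0.08184 m
220–850 m: 630 × 0.88 × 2.5×10⁻⁴ = 0.13860 m
850–1130 m: 1.1 × 280 × 2.2×10⁻⁴ = 0.06776 m
Layer 4: 400 × 0.17 × 2.2×10⁻⁴ = 0.01496 m
0.37 × 430 × 1.4×10⁻⁴ = 0.022274 m
Δh = 0.08184 + 0.13860 + 0.06776 + 0.01496 + 0.022274 = 0.325434 m ≈ 0.325 m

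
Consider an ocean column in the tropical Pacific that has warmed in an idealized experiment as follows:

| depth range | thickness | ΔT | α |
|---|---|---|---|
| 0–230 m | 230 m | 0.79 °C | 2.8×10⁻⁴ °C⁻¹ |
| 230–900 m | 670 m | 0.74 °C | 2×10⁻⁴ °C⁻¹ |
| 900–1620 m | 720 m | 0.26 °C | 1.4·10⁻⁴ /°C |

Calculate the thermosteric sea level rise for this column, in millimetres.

Layer 1: 0.79 × 2.8×10⁻⁴ × 230 = 0.050876 m
230–900 m: 2×10⁻⁴ × 670 × 0.74 = 0.09916 m
720 × 0.26 × 1.4×10⁻⁴ = 0.026208 m
Δh = 0.050876 + 0.09916 + 0.026208 = 0.176244 m ≈ 180 mm

Δh = 180 mm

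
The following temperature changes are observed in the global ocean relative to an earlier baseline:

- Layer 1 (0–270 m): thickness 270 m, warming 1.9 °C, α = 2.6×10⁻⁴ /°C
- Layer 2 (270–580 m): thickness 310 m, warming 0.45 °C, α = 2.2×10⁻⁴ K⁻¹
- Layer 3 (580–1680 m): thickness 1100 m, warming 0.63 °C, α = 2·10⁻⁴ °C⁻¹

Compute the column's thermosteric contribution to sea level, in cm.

Layer 1: 270 × 2.6×10⁻⁴ × 1.9 = 0.13338 m
Layer 2: 310 × 0.45 × 2.2×10⁻⁴ = 0.03069 m
Layer 3: 1100 × 0.63 × 2×10⁻⁴ = 0.13860 m
Δh = 0.13338 + 0.03069 + 0.13860 = 0.30267 m

Δh = 30.3 cm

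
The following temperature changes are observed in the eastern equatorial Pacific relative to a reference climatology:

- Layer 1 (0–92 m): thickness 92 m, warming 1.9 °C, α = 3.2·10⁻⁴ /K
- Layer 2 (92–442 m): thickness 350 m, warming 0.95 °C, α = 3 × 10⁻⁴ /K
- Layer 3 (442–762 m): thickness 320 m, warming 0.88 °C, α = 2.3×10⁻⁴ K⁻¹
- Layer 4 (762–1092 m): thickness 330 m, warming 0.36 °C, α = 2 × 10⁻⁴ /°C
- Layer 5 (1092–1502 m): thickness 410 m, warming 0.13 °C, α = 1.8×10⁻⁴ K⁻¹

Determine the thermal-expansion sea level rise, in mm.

0–92 m: 92 × 1.9 × 3.2×10⁻⁴ = 0.055936 m
0.95 × 3×10⁻⁴ × 350 = 0.09975 m
Layer 3: 2.3×10⁻⁴ × 0.88 × 320 = 0.064768 m
762–1092 m: 2×10⁻⁴ × 0.36 × 330 = 0.02376 m
1092–1502 m: 1.8×10⁻⁴ × 410 × 0.13 = 0.009594 m
Δh = 0.055936 + 0.09975 + 0.064768 + 0.02376 + 0.009594 = 0.253808 m

250 mm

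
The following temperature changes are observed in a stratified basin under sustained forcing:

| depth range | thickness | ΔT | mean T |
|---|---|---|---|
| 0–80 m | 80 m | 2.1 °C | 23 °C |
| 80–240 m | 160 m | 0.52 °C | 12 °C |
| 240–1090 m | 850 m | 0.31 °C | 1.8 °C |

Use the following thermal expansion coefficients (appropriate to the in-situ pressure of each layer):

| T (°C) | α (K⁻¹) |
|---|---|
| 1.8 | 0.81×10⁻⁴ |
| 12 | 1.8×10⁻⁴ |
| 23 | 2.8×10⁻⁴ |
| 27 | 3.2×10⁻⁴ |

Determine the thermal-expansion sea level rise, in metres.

Δh = 0.0834 m

Layer 1 at 23 °C → α = 2.8×10⁻⁴ K⁻¹
Layer 2 at 12 °C → α = 1.8×10⁻⁴ K⁻¹
Layer 3 at 1.8 °C → α = 0.81×10⁻⁴ K⁻¹
Layer 1: 80 × 2.8×10⁻⁴ × 2.1 = 0.04704 m
Layer 2: 0.52 × 1.8×10⁻⁴ × 160 = 0.014976 m
Layer 3: 0.31 × 850 × 0.81×10⁻⁴ = 0.0213435 m
Δh = 0.04704 + 0.014976 + 0.0213435 = 0.0833595 m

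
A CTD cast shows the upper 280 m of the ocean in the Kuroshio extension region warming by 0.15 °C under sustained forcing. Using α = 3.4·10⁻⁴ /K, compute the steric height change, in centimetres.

Δh = αΔT·H = 3.4×10⁻⁴ × 0.15 × 280 = 0.01428 m

1.43 cm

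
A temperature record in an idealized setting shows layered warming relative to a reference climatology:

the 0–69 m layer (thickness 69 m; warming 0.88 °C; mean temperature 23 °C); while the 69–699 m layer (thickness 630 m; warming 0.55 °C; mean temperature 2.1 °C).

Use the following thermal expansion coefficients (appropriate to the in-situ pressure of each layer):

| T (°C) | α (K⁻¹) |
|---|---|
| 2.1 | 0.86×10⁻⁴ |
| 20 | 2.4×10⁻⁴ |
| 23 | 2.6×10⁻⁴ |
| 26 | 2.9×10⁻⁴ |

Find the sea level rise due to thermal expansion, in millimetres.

about 45.6 mm

Layer 1 at 23 °C → α = 2.6×10⁻⁴ K⁻¹
Layer 2 at 2.1 °C → α = 0.86×10⁻⁴ K⁻¹
0–69 m: 2.6×10⁻⁴ × 69 × 0.88 = 0.0157872 m
Layer 2: 0.86×10⁻⁴ × 630 × 0.55 = 0.029799 m
Δh = 0.0157872 + 0.029799 = 0.0455862 m ≈ 45.6 mm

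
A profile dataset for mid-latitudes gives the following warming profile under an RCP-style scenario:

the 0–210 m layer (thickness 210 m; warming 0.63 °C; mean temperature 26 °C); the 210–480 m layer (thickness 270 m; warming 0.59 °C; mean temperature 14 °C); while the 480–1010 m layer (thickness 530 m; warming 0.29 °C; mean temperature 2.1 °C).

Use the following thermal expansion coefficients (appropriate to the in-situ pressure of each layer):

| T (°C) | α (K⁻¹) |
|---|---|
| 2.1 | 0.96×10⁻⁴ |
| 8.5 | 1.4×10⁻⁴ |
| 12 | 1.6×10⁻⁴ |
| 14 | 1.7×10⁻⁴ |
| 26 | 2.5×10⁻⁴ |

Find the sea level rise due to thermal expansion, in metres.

Layer 1 at 26 °C → α = 2.5×10⁻⁴ K⁻¹
Layer 2 at 14 °C → α = 1.7×10⁻⁴ K⁻¹
Layer 3 at 2.1 °C → α = 0.96×10⁻⁴ K⁻¹
Layer 1: 210 × 2.5×10⁻⁴ × 0.63 = 0.033075 m
210–480 m: 270 × 0.59 × 1.7×10⁻⁴ = 0.027081 m
480–1010 m: 530 × 0.96×10⁻⁴ × 0.29 = 0.0147552 m
Δh = 0.033075 + 0.027081 + 0.0147552 = 0.0749112 m

about 0.0749 m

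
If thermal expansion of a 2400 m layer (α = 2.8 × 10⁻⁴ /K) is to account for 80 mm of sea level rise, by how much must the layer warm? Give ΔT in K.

ΔT = Δh/(αH) = 0.08 / (2.8×10⁻⁴ × 2400) ≈ 0.1190 K

ΔT ≈ 0.12 K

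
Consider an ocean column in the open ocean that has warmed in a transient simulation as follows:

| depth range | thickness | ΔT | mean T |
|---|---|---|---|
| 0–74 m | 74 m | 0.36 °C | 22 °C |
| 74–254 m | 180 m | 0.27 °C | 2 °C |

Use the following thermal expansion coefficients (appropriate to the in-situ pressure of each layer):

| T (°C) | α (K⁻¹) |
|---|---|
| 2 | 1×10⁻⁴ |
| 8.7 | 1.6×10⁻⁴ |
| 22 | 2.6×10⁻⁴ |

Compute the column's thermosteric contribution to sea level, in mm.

11.8 mm

Layer 1 at 22 °C → α = 2.6×10⁻⁴ K⁻¹
Layer 2 at 2 °C → α = 1×10⁻⁴ K⁻¹
0–74 m: 2.6×10⁻⁴ × 74 × 0.36 = 0.0069264 m
0.27 × 1×10⁻⁴ × 180 = 0.00486 m
Δh = 0.0069264 + 0.00486 = 0.0117864 m ≈ 11.8 mm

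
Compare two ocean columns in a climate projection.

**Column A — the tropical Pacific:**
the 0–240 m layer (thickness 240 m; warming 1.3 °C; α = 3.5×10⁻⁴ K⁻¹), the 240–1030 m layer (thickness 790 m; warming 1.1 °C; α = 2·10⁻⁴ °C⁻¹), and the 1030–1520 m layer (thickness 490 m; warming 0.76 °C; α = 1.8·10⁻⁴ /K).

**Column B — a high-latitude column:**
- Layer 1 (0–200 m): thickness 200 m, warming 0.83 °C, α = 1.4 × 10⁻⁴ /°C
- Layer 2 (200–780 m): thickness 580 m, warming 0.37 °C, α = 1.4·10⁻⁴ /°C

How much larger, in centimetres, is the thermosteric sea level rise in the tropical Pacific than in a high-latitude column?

A 1.3 × 240 × 3.5×10⁻⁴ = 0.10920 m
A 2×10⁻⁴ × 790 × 1.1 = 0.17380 m
A 1.8×10⁻⁴ × 0.76 × 490 = 0.067032 m
A total: 0.350032 m
B Layer 1: 1.4×10⁻⁴ × 200 × 0.83 = 0.02324 m
B 200–780 m: 580 × 0.37 × 1.4×10⁻⁴ = 0.030044 m
B total: 0.053284 m
Difference: 0.350032 − 0.053284 = 0.296748 m

Δh_A − Δh_B ≈ 30 cm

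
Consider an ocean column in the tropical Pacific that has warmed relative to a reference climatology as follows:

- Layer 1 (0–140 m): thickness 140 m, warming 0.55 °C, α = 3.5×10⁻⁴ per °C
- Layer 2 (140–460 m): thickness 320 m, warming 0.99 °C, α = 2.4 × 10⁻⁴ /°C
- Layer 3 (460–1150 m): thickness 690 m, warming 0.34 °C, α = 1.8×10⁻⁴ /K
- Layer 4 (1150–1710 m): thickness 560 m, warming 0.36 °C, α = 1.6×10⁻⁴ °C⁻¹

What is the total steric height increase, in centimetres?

17.7 cm

0–140 m: 140 × 0.55 × 3.5×10⁻⁴ = 0.02695 m
Layer 2: 2.4×10⁻⁴ × 320 × 0.99 = 0.076032 m
Layer 3: 0.34 × 690 × 1.8×10⁻⁴ = 0.042228 m
0.36 × 1.6×10⁻⁴ × 560 = 0.032256 m
Δh = 0.02695 + 0.076032 + 0.042228 + 0.032256 = 0.177466 m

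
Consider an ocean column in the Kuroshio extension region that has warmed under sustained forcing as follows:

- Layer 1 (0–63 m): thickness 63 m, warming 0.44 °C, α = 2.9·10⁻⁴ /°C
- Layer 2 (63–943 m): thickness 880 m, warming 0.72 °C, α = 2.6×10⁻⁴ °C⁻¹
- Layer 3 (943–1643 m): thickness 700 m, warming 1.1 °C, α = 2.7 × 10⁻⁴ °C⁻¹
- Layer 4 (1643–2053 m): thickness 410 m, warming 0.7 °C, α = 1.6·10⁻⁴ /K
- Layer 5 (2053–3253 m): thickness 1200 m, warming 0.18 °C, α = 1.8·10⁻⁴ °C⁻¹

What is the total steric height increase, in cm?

Δh = 46.5 cm

Layer 1: 0.44 × 63 × 2.9×10⁻⁴ = 0.0080388 m
63–943 m: 2.6×10⁻⁴ × 0.72 × 880 = 0.164736 m
Layer 3: 700 × 2.7×10⁻⁴ × 1.1 = 0.20790 m
1643–2053 m: 410 × 0.7 × 1.6×10⁻⁴ = 0.04592 m
2053–3253 m: 1.8×10⁻⁴ × 1200 × 0.18 = 0.03888 m
Δh = 0.0080388 + 0.164736 + 0.20790 + 0.04592 + 0.03888 = 0.4654748 m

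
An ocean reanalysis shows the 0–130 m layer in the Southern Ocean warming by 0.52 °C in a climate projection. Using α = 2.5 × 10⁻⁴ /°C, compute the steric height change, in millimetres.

16.9 mm

Δh = αΔT·H = 2.5×10⁻⁴ × 0.52 × 130 = 0.01690 m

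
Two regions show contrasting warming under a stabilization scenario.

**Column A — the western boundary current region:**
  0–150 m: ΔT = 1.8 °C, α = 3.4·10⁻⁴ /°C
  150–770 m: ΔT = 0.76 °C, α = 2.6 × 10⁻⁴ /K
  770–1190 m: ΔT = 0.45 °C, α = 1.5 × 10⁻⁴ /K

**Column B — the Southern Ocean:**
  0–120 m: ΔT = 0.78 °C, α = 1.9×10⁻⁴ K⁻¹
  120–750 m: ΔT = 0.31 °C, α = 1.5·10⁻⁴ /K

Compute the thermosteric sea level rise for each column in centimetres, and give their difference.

A 0–150 m: 1.8 × 3.4×10⁻⁴ × 150 = 0.09180 m
A 150–770 m: 2.6×10⁻⁴ × 620 × 0.76 = 0.122512 m
A 770–1190 m: 0.45 × 420 × 1.5×10⁻⁴ = 0.02835 m
A total: 0.242662 m
B Layer 1: 1.9×10⁻⁴ × 120 × 0.78 = 0.017784 m
B Layer 2: 0.31 × 1.5×10⁻⁴ × 630 = 0.029295 m
B total: 0.047079 m
Difference: 0.242662 − 0.047079 = 0.195583 m

A: 24 cm; B: 4.7 cm; difference 20 cm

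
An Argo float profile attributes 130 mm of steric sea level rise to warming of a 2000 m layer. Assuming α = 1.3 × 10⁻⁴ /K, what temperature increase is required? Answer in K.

ΔT = Δh/(αH) = 0.13 / (1.3×10⁻⁴ × 2000) = 0.5000 K

0.500 K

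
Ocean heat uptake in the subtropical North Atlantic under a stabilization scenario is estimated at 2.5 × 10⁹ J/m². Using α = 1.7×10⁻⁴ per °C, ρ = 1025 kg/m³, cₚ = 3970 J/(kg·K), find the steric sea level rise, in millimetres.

Δh = αQ/(ρcₚ) = 1.7×10⁻⁴ × 2.5×10⁹ / (1025 × 3970) ≈ 0.10444 m

Δh ≈ 104 mm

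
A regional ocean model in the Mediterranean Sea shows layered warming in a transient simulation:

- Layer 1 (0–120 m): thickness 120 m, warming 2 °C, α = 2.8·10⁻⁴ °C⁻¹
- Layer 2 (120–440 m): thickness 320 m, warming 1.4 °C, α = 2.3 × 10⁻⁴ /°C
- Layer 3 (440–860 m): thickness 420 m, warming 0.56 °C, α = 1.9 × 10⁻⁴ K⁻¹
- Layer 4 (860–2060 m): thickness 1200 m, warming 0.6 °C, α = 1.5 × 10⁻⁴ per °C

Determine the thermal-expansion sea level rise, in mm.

Δh ≈ 323 mm

120 × 2 × 2.8×10⁻⁴ = 0.06720 m
Layer 2: 320 × 2.3×10⁻⁴ × 1.4 = 0.10304 m
1.9×10⁻⁴ × 0.56 × 420 = 0.044688 m
1.5×10⁻⁴ × 0.6 × 1200 = 0.10800 m
Δh = 0.06720 + 0.10304 + 0.044688 + 0.10800 = 0.322928 m ≈ 323 mm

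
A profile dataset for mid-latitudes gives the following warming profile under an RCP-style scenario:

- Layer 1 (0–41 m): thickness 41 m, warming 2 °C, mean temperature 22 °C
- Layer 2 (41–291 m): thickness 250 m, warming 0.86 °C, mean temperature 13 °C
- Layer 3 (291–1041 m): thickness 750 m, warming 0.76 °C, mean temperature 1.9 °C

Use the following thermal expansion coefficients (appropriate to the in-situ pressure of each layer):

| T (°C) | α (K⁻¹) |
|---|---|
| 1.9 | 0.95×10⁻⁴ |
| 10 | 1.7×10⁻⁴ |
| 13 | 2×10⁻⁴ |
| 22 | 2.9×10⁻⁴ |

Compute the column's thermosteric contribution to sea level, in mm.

120 mm of thermosteric rise

Layer 1 at 22 °C → α = 2.9×10⁻⁴ K⁻¹
Layer 2 at 13 °C → α = 2×10⁻⁴ K⁻¹
Layer 3 at 1.9 °C → α = 0.95×10⁻⁴ K⁻¹
2.9×10⁻⁴ × 2 × 41 = 0.02378 m
Layer 2: 250 × 2×10⁻⁴ × 0.86 = 0.04300 m
0.76 × 750 × 0.95×10⁻⁴ = 0.05415 m
Δh = 0.02378 + 0.04300 + 0.05415 = 0.12093 m ≈ 120 mm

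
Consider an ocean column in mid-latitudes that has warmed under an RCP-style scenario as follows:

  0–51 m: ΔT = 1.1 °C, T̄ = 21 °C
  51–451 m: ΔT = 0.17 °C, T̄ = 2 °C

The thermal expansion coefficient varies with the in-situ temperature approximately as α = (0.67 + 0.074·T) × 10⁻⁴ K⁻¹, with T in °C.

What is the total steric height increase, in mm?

Δh = 18.0 mm

Layer 1: α = (0.67 + 0.074×21)×10⁻⁴ = 2.224×10⁻⁴ K⁻¹
Layer 2: α = (0.67 + 0.074×2)×10⁻⁴ = 0.818×10⁻⁴ K⁻¹
1.1 × 2.224×10⁻⁴ × 51 = 0.01247664 m
0.17 × 0.818×10⁻⁴ × 400 = 0.0055624 m
Δh = 0.01247664 + 0.0055624 = 0.01803904 m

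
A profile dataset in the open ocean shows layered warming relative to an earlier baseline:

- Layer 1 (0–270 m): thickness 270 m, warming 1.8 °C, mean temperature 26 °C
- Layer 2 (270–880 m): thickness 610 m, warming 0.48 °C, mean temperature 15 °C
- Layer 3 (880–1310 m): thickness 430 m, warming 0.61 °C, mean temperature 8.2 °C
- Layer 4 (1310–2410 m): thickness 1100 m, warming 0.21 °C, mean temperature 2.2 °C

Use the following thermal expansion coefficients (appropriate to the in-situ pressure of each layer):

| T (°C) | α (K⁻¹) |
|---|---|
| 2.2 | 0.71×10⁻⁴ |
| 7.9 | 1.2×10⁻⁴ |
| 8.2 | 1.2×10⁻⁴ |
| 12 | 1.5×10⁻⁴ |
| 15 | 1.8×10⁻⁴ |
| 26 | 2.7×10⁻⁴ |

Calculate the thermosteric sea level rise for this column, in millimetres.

Δh ≈ 230 mm

Layer 1 at 26 °C → α = 2.7×10⁻⁴ K⁻¹
Layer 2 at 15 °C → α = 1.8×10⁻⁴ K⁻¹
Layer 3 at 8.2 °C → α = 1.2×10⁻⁴ K⁻¹
Layer 4 at 2.2 °C → α = 0.71×10⁻⁴ K⁻¹
Layer 1: 270 × 2.7×10⁻⁴ × 1.8 = 0.13122 m
Layer 2: 610 × 0.48 × 1.8×10⁻⁴ = 0.052704 m
430 × 0.61 × 1.2×10⁻⁴ = 0.031476 m
0.21 × 0.71×10⁻⁴ × 1100 = 0.016401 m
Δh = 0.13122 + 0.052704 + 0.031476 + 0.016401 = 0.231801 m ≈ 230 mm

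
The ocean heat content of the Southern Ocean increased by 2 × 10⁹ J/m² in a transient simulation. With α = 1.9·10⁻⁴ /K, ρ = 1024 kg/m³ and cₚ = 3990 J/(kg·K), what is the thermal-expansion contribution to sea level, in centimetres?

Δh = 9.30 cm

Δh = αQ/(ρcₚ) = 1.9×10⁻⁴ × 2×10⁹ / (1024 × 3990) ≈ 0.093006 m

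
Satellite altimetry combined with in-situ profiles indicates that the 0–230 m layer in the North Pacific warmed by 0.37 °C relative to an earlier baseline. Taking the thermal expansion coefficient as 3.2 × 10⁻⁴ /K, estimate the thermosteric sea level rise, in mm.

Δh = αΔT·H = 3.2×10⁻⁴ × 0.37 × 230 = 0.027232 m

27.2 mm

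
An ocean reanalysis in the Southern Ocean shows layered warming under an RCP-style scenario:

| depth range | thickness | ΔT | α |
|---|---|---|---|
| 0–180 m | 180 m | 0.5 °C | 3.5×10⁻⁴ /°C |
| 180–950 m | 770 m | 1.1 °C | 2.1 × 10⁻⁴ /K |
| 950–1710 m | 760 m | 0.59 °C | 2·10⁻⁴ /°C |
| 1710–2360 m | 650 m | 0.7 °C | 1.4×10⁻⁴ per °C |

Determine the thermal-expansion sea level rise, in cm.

0.5 × 3.5×10⁻⁴ × 180 = 0.03150 m
2.1×10⁻⁴ × 1.1 × 770 = 0.17787 m
760 × 2×10⁻⁴ × 0.59 = 0.08968 m
1710–2360 m: 1.4×10⁻⁴ × 0.7 × 650 = 0.06370 m
Δh = 0.03150 + 0.17787 + 0.08968 + 0.06370 = 0.36275 m

36.3 cm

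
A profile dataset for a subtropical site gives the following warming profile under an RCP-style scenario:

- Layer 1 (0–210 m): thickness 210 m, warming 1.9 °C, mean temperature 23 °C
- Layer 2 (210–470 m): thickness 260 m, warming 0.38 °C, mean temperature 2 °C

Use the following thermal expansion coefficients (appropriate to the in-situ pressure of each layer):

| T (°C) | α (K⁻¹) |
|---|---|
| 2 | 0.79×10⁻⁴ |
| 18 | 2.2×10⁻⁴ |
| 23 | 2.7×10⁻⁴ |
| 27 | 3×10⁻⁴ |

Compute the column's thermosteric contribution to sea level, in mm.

Layer 1 at 23 °C → α = 2.7×10⁻⁴ K⁻¹
Layer 2 at 2 °C → α = 0.79×10⁻⁴ K⁻¹
0–210 m: 210 × 2.7×10⁻⁴ × 1.9 = 0.10773 m
0.38 × 0.79×10⁻⁴ × 260 = 0.0078052 m
Δh = 0.10773 + 0.0078052 = 0.1155352 m

about 116 mm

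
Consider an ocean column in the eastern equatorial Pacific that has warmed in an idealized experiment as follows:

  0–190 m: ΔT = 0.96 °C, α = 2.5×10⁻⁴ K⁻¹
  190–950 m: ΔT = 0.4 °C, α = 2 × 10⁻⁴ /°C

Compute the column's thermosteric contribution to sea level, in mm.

106 mm of thermosteric rise

0–190 m: 2.5×10⁻⁴ × 190 × 0.96 = 0.04560 m
190–950 m: 0.4 × 760 × 2×10⁻⁴ = 0.06080 m
Δh = 0.04560 + 0.06080 = 0.10640 m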